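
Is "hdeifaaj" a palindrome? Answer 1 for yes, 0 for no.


Input: hdeifaaj
Reversed: jaafiedh
  Compare pos 0 ('h') with pos 7 ('j'): MISMATCH
  Compare pos 1 ('d') with pos 6 ('a'): MISMATCH
  Compare pos 2 ('e') with pos 5 ('a'): MISMATCH
  Compare pos 3 ('i') with pos 4 ('f'): MISMATCH
Result: not a palindrome

0


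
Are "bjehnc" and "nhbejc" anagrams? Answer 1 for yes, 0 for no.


Strings: "bjehnc", "nhbejc"
Sorted first:  bcehjn
Sorted second: bcehjn
Sorted forms match => anagrams

1


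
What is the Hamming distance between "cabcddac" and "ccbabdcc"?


Comparing "cabcddac" and "ccbabdcc" position by position:
  Position 0: 'c' vs 'c' => same
  Position 1: 'a' vs 'c' => differ
  Position 2: 'b' vs 'b' => same
  Position 3: 'c' vs 'a' => differ
  Position 4: 'd' vs 'b' => differ
  Position 5: 'd' vs 'd' => same
  Position 6: 'a' vs 'c' => differ
  Position 7: 'c' vs 'c' => same
Total differences (Hamming distance): 4

4


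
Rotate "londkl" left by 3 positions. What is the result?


Input: "londkl", rotate left by 3
First 3 characters: "lon"
Remaining characters: "dkl"
Concatenate remaining + first: "dkl" + "lon" = "dkllon"

dkllon


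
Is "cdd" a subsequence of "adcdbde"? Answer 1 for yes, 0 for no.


Check if "cdd" is a subsequence of "adcdbde"
Greedy scan:
  Position 0 ('a'): no match needed
  Position 1 ('d'): no match needed
  Position 2 ('c'): matches sub[0] = 'c'
  Position 3 ('d'): matches sub[1] = 'd'
  Position 4 ('b'): no match needed
  Position 5 ('d'): matches sub[2] = 'd'
  Position 6 ('e'): no match needed
All 3 characters matched => is a subsequence

1


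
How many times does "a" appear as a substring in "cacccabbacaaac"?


Searching for "a" in "cacccabbacaaac"
Scanning each position:
  Position 0: "c" => no
  Position 1: "a" => MATCH
  Position 2: "c" => no
  Position 3: "c" => no
  Position 4: "c" => no
  Position 5: "a" => MATCH
  Position 6: "b" => no
  Position 7: "b" => no
  Position 8: "a" => MATCH
  Position 9: "c" => no
  Position 10: "a" => MATCH
  Position 11: "a" => MATCH
  Position 12: "a" => MATCH
  Position 13: "c" => no
Total occurrences: 6

6


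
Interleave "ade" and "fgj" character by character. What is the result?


Interleaving "ade" and "fgj":
  Position 0: 'a' from first, 'f' from second => "af"
  Position 1: 'd' from first, 'g' from second => "dg"
  Position 2: 'e' from first, 'j' from second => "ej"
Result: afdgej

afdgej


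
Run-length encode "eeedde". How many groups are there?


Input: eeedde
Scanning for consecutive runs:
  Group 1: 'e' x 3 (positions 0-2)
  Group 2: 'd' x 2 (positions 3-4)
  Group 3: 'e' x 1 (positions 5-5)
Total groups: 3

3


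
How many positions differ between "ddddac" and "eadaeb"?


Comparing "ddddac" and "eadaeb" position by position:
  Position 0: 'd' vs 'e' => DIFFER
  Position 1: 'd' vs 'a' => DIFFER
  Position 2: 'd' vs 'd' => same
  Position 3: 'd' vs 'a' => DIFFER
  Position 4: 'a' vs 'e' => DIFFER
  Position 5: 'c' vs 'b' => DIFFER
Positions that differ: 5

5


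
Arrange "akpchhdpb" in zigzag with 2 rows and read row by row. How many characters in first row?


Zigzag "akpchhdpb" into 2 rows:
Placing characters:
  'a' => row 0
  'k' => row 1
  'p' => row 0
  'c' => row 1
  'h' => row 0
  'h' => row 1
  'd' => row 0
  'p' => row 1
  'b' => row 0
Rows:
  Row 0: "aphdb"
  Row 1: "kchp"
First row length: 5

5


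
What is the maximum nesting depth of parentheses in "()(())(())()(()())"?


Input: "()(())(())()(()())"
Tracking depth:
  Position 0 '(': depth becomes 1
  Position 1 ')': depth becomes 0
  Position 2 '(': depth becomes 1
  Position 3 '(': depth becomes 2
  Position 4 ')': depth becomes 1
  Position 5 ')': depth becomes 0
  Position 6 '(': depth becomes 1
  Position 7 '(': depth becomes 2
  Position 8 ')': depth becomes 1
  Position 9 ')': depth becomes 0
  Position 10 '(': depth becomes 1
  Position 11 ')': depth becomes 0
  Position 12 '(': depth becomes 1
  Position 13 '(': depth becomes 2
  Position 14 ')': depth becomes 1
  Position 15 '(': depth becomes 2
  Position 16 ')': depth becomes 1
  Position 17 ')': depth becomes 0
Maximum depth reached: 2

2


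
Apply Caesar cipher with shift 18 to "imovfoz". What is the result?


Caesar cipher: shift "imovfoz" by 18
  'i' (pos 8) + 18 = pos 0 = 'a'
  'm' (pos 12) + 18 = pos 4 = 'e'
  'o' (pos 14) + 18 = pos 6 = 'g'
  'v' (pos 21) + 18 = pos 13 = 'n'
  'f' (pos 5) + 18 = pos 23 = 'x'
  'o' (pos 14) + 18 = pos 6 = 'g'
  'z' (pos 25) + 18 = pos 17 = 'r'
Result: aegnxgr

aegnxgr


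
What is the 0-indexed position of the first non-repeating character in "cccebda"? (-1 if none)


Input: cccebda
Character frequencies:
  'a': 1
  'b': 1
  'c': 3
  'd': 1
  'e': 1
Scanning left to right for freq == 1:
  Position 0 ('c'): freq=3, skip
  Position 1 ('c'): freq=3, skip
  Position 2 ('c'): freq=3, skip
  Position 3 ('e'): unique! => answer = 3

3


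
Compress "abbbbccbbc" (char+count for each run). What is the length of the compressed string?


Input: abbbbccbbc
Runs:
  'a' x 1 => "a1"
  'b' x 4 => "b4"
  'c' x 2 => "c2"
  'b' x 2 => "b2"
  'c' x 1 => "c1"
Compressed: "a1b4c2b2c1"
Compressed length: 10

10


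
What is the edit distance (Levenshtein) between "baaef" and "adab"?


Computing edit distance: "baaef" -> "adab"
DP table:
           a    d    a    b
      0    1    2    3    4
  b   1    1    2    3    3
  a   2    1    2    2    3
  a   3    2    2    2    3
  e   4    3    3    3    3
  f   5    4    4    4    4
Edit distance = dp[5][4] = 4

4


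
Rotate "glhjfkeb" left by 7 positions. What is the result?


Input: "glhjfkeb", rotate left by 7
First 7 characters: "glhjfke"
Remaining characters: "b"
Concatenate remaining + first: "b" + "glhjfke" = "bglhjfke"

bglhjfke


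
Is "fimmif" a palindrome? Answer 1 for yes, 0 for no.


Input: fimmif
Reversed: fimmif
  Compare pos 0 ('f') with pos 5 ('f'): match
  Compare pos 1 ('i') with pos 4 ('i'): match
  Compare pos 2 ('m') with pos 3 ('m'): match
Result: palindrome

1


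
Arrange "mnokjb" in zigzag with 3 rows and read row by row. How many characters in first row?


Zigzag "mnokjb" into 3 rows:
Placing characters:
  'm' => row 0
  'n' => row 1
  'o' => row 2
  'k' => row 1
  'j' => row 0
  'b' => row 1
Rows:
  Row 0: "mj"
  Row 1: "nkb"
  Row 2: "o"
First row length: 2

2


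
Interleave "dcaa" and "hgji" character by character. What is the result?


Interleaving "dcaa" and "hgji":
  Position 0: 'd' from first, 'h' from second => "dh"
  Position 1: 'c' from first, 'g' from second => "cg"
  Position 2: 'a' from first, 'j' from second => "aj"
  Position 3: 'a' from first, 'i' from second => "ai"
Result: dhcgajai

dhcgajai


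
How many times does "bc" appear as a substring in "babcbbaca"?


Searching for "bc" in "babcbbaca"
Scanning each position:
  Position 0: "ba" => no
  Position 1: "ab" => no
  Position 2: "bc" => MATCH
  Position 3: "cb" => no
  Position 4: "bb" => no
  Position 5: "ba" => no
  Position 6: "ac" => no
  Position 7: "ca" => no
Total occurrences: 1

1


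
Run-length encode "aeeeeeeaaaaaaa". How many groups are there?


Input: aeeeeeeaaaaaaa
Scanning for consecutive runs:
  Group 1: 'a' x 1 (positions 0-0)
  Group 2: 'e' x 6 (positions 1-6)
  Group 3: 'a' x 7 (positions 7-13)
Total groups: 3

3


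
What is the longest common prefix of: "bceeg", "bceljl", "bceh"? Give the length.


Words: bceeg, bceljl, bceh
  Position 0: all 'b' => match
  Position 1: all 'c' => match
  Position 2: all 'e' => match
  Position 3: ('e', 'l', 'h') => mismatch, stop
LCP = "bce" (length 3)

3


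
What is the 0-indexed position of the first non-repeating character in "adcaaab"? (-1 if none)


Input: adcaaab
Character frequencies:
  'a': 4
  'b': 1
  'c': 1
  'd': 1
Scanning left to right for freq == 1:
  Position 0 ('a'): freq=4, skip
  Position 1 ('d'): unique! => answer = 1

1


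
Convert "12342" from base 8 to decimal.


Input: "12342" in base 8
Positional expansion:
  Digit '1' (value 1) x 8^4 = 4096
  Digit '2' (value 2) x 8^3 = 1024
  Digit '3' (value 3) x 8^2 = 192
  Digit '4' (value 4) x 8^1 = 32
  Digit '2' (value 2) x 8^0 = 2
Sum = 5346

5346


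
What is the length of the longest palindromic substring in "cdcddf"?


Input: "cdcddf"
Checking substrings for palindromes:
  [0:3] "cdc" (len 3) => palindrome
  [1:4] "dcd" (len 3) => palindrome
  [3:5] "dd" (len 2) => palindrome
Longest palindromic substring: "cdc" with length 3

3


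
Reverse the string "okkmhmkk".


Input: okkmhmkk
Reading characters right to left:
  Position 7: 'k'
  Position 6: 'k'
  Position 5: 'm'
  Position 4: 'h'
  Position 3: 'm'
  Position 2: 'k'
  Position 1: 'k'
  Position 0: 'o'
Reversed: kkmhmkko

kkmhmkko


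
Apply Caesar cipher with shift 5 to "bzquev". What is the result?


Caesar cipher: shift "bzquev" by 5
  'b' (pos 1) + 5 = pos 6 = 'g'
  'z' (pos 25) + 5 = pos 4 = 'e'
  'q' (pos 16) + 5 = pos 21 = 'v'
  'u' (pos 20) + 5 = pos 25 = 'z'
  'e' (pos 4) + 5 = pos 9 = 'j'
  'v' (pos 21) + 5 = pos 0 = 'a'
Result: gevzja

gevzja


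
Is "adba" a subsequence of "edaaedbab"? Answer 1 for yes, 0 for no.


Check if "adba" is a subsequence of "edaaedbab"
Greedy scan:
  Position 0 ('e'): no match needed
  Position 1 ('d'): no match needed
  Position 2 ('a'): matches sub[0] = 'a'
  Position 3 ('a'): no match needed
  Position 4 ('e'): no match needed
  Position 5 ('d'): matches sub[1] = 'd'
  Position 6 ('b'): matches sub[2] = 'b'
  Position 7 ('a'): matches sub[3] = 'a'
  Position 8 ('b'): no match needed
All 4 characters matched => is a subsequence

1


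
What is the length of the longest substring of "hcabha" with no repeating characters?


Input: "hcabha"
Sliding window (track last position of each char):
  Position 0 ('h'): window [0,0] length 1 -- new best
  Position 1 ('c'): window [0,1] length 2 -- new best
  Position 2 ('a'): window [0,2] length 3 -- new best
  Position 3 ('b'): window [0,3] length 4 -- new best
  Position 4 ('h'): repeat (last at 0), move window start to 1
  Position 4 ('h'): window [1,4] length 4
  Position 5 ('a'): repeat (last at 2), move window start to 3
  Position 5 ('a'): window [3,5] length 3
Longest substring with no repeats: "hcab" with length 4

4


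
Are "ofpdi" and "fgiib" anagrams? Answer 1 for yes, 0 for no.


Strings: "ofpdi", "fgiib"
Sorted first:  dfiop
Sorted second: bfgii
Differ at position 0: 'd' vs 'b' => not anagrams

0


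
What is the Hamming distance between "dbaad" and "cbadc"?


Comparing "dbaad" and "cbadc" position by position:
  Position 0: 'd' vs 'c' => differ
  Position 1: 'b' vs 'b' => same
  Position 2: 'a' vs 'a' => same
  Position 3: 'a' vs 'd' => differ
  Position 4: 'd' vs 'c' => differ
Total differences (Hamming distance): 3

3


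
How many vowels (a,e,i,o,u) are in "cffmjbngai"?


Input: cffmjbngai
Checking each character:
  'c' at position 0: consonant
  'f' at position 1: consonant
  'f' at position 2: consonant
  'm' at position 3: consonant
  'j' at position 4: consonant
  'b' at position 5: consonant
  'n' at position 6: consonant
  'g' at position 7: consonant
  'a' at position 8: vowel (running total: 1)
  'i' at position 9: vowel (running total: 2)
Total vowels: 2

2


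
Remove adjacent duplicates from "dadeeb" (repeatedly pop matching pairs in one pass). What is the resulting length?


Input: dadeeb
Stack-based adjacent duplicate removal:
  Read 'd': push. Stack: d
  Read 'a': push. Stack: da
  Read 'd': push. Stack: dad
  Read 'e': push. Stack: dade
  Read 'e': matches stack top 'e' => pop. Stack: dad
  Read 'b': push. Stack: dadb
Final stack: "dadb" (length 4)

4


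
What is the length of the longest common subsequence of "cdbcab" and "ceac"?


LCS of "cdbcab" and "ceac"
DP table:
           c    e    a    c
      0    0    0    0    0
  c   0    1    1    1    1
  d   0    1    1    1    1
  b   0    1    1    1    1
  c   0    1    1    1    2
  a   0    1    1    2    2
  b   0    1    1    2    2
LCS length = dp[6][4] = 2

2


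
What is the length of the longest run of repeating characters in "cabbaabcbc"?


Input: "cabbaabcbc"
Scanning for longest run:
  Position 1 ('a'): new char, reset run to 1
  Position 2 ('b'): new char, reset run to 1
  Position 3 ('b'): continues run of 'b', length=2
  Position 4 ('a'): new char, reset run to 1
  Position 5 ('a'): continues run of 'a', length=2
  Position 6 ('b'): new char, reset run to 1
  Position 7 ('c'): new char, reset run to 1
  Position 8 ('b'): new char, reset run to 1
  Position 9 ('c'): new char, reset run to 1
Longest run: 'b' with length 2

2


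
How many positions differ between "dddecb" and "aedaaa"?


Comparing "dddecb" and "aedaaa" position by position:
  Position 0: 'd' vs 'a' => DIFFER
  Position 1: 'd' vs 'e' => DIFFER
  Position 2: 'd' vs 'd' => same
  Position 3: 'e' vs 'a' => DIFFER
  Position 4: 'c' vs 'a' => DIFFER
  Position 5: 'b' vs 'a' => DIFFER
Positions that differ: 5

5


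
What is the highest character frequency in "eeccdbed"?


Input: eeccdbed
Character counts:
  'b': 1
  'c': 2
  'd': 2
  'e': 3
Maximum frequency: 3

3


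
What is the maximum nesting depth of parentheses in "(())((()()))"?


Input: "(())((()()))"
Tracking depth:
  Position 0 '(': depth becomes 1
  Position 1 '(': depth becomes 2
  Position 2 ')': depth becomes 1
  Position 3 ')': depth becomes 0
  Position 4 '(': depth becomes 1
  Position 5 '(': depth becomes 2
  Position 6 '(': depth becomes 3
  Position 7 ')': depth becomes 2
  Position 8 '(': depth becomes 3
  Position 9 ')': depth becomes 2
  Position 10 ')': depth becomes 1
  Position 11 ')': depth becomes 0
Maximum depth reached: 3

3


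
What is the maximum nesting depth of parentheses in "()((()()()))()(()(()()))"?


Input: "()((()()()))()(()(()()))"
Tracking depth:
  Position 0 '(': depth becomes 1
  Position 1 ')': depth becomes 0
  Position 2 '(': depth becomes 1
  Position 3 '(': depth becomes 2
  Position 4 '(': depth becomes 3
  Position 5 ')': depth becomes 2
  Position 6 '(': depth becomes 3
  Position 7 ')': depth becomes 2
  Position 8 '(': depth becomes 3
  Position 9 ')': depth becomes 2
  Position 10 ')': depth becomes 1
  Position 11 ')': depth becomes 0
  Position 12 '(': depth becomes 1
  Position 13 ')': depth becomes 0
  Position 14 '(': depth becomes 1
  Position 15 '(': depth becomes 2
  Position 16 ')': depth becomes 1
  Position 17 '(': depth becomes 2
  Position 18 '(': depth becomes 3
  Position 19 ')': depth becomes 2
  Position 20 '(': depth becomes 3
  Position 21 ')': depth becomes 2
  Position 22 ')': depth becomes 1
  Position 23 ')': depth becomes 0
Maximum depth reached: 3

3


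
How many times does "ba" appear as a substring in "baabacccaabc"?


Searching for "ba" in "baabacccaabc"
Scanning each position:
  Position 0: "ba" => MATCH
  Position 1: "aa" => no
  Position 2: "ab" => no
  Position 3: "ba" => MATCH
  Position 4: "ac" => no
  Position 5: "cc" => no
  Position 6: "cc" => no
  Position 7: "ca" => no
  Position 8: "aa" => no
  Position 9: "ab" => no
  Position 10: "bc" => no
Total occurrences: 2

2


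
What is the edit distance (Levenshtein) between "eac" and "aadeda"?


Computing edit distance: "eac" -> "aadeda"
DP table:
           a    a    d    e    d    a
      0    1    2    3    4    5    6
  e   1    1    2    3    3    4    5
  a   2    1    1    2    3    4    4
  c   3    2    2    2    3    4    5
Edit distance = dp[3][6] = 5

5


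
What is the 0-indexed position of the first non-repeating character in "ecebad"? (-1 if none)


Input: ecebad
Character frequencies:
  'a': 1
  'b': 1
  'c': 1
  'd': 1
  'e': 2
Scanning left to right for freq == 1:
  Position 0 ('e'): freq=2, skip
  Position 1 ('c'): unique! => answer = 1

1


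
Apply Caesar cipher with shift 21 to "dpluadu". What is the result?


Caesar cipher: shift "dpluadu" by 21
  'd' (pos 3) + 21 = pos 24 = 'y'
  'p' (pos 15) + 21 = pos 10 = 'k'
  'l' (pos 11) + 21 = pos 6 = 'g'
  'u' (pos 20) + 21 = pos 15 = 'p'
  'a' (pos 0) + 21 = pos 21 = 'v'
  'd' (pos 3) + 21 = pos 24 = 'y'
  'u' (pos 20) + 21 = pos 15 = 'p'
Result: ykgpvyp

ykgpvyp


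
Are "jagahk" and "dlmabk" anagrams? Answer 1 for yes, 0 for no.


Strings: "jagahk", "dlmabk"
Sorted first:  aaghjk
Sorted second: abdklm
Differ at position 1: 'a' vs 'b' => not anagrams

0


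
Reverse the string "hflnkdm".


Input: hflnkdm
Reading characters right to left:
  Position 6: 'm'
  Position 5: 'd'
  Position 4: 'k'
  Position 3: 'n'
  Position 2: 'l'
  Position 1: 'f'
  Position 0: 'h'
Reversed: mdknlfh

mdknlfh


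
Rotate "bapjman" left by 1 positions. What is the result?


Input: "bapjman", rotate left by 1
First 1 characters: "b"
Remaining characters: "apjman"
Concatenate remaining + first: "apjman" + "b" = "apjmanb"

apjmanb


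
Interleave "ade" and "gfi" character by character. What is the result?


Interleaving "ade" and "gfi":
  Position 0: 'a' from first, 'g' from second => "ag"
  Position 1: 'd' from first, 'f' from second => "df"
  Position 2: 'e' from first, 'i' from second => "ei"
Result: agdfei

agdfei


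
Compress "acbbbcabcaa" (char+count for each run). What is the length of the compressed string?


Input: acbbbcabcaa
Runs:
  'a' x 1 => "a1"
  'c' x 1 => "c1"
  'b' x 3 => "b3"
  'c' x 1 => "c1"
  'a' x 1 => "a1"
  'b' x 1 => "b1"
  'c' x 1 => "c1"
  'a' x 2 => "a2"
Compressed: "a1c1b3c1a1b1c1a2"
Compressed length: 16

16


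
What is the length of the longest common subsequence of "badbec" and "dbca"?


LCS of "badbec" and "dbca"
DP table:
           d    b    c    a
      0    0    0    0    0
  b   0    0    1    1    1
  a   0    0    1    1    2
  d   0    1    1    1    2
  b   0    1    2    2    2
  e   0    1    2    2    2
  c   0    1    2    3    3
LCS length = dp[6][4] = 3

3


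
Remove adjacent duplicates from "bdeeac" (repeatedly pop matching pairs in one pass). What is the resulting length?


Input: bdeeac
Stack-based adjacent duplicate removal:
  Read 'b': push. Stack: b
  Read 'd': push. Stack: bd
  Read 'e': push. Stack: bde
  Read 'e': matches stack top 'e' => pop. Stack: bd
  Read 'a': push. Stack: bda
  Read 'c': push. Stack: bdac
Final stack: "bdac" (length 4)

4


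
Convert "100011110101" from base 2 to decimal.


Input: "100011110101" in base 2
Positional expansion:
  Digit '1' (value 1) x 2^11 = 2048
  Digit '0' (value 0) x 2^10 = 0
  Digit '0' (value 0) x 2^9 = 0
  Digit '0' (value 0) x 2^8 = 0
  Digit '1' (value 1) x 2^7 = 128
  Digit '1' (value 1) x 2^6 = 64
  Digit '1' (value 1) x 2^5 = 32
  Digit '1' (value 1) x 2^4 = 16
  Digit '0' (value 0) x 2^3 = 0
  Digit '1' (value 1) x 2^2 = 4
  Digit '0' (value 0) x 2^1 = 0
  Digit '1' (value 1) x 2^0 = 1
Sum = 2293

2293


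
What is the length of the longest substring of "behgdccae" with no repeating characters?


Input: "behgdccae"
Sliding window (track last position of each char):
  Position 0 ('b'): window [0,0] length 1 -- new best
  Position 1 ('e'): window [0,1] length 2 -- new best
  Position 2 ('h'): window [0,2] length 3 -- new best
  Position 3 ('g'): window [0,3] length 4 -- new best
  Position 4 ('d'): window [0,4] length 5 -- new best
  Position 5 ('c'): window [0,5] length 6 -- new best
  Position 6 ('c'): repeat (last at 5), move window start to 6
  Position 6 ('c'): window [6,6] length 1
  Position 7 ('a'): window [6,7] length 2
  Position 8 ('e'): window [6,8] length 3
Longest substring with no repeats: "behgdc" with length 6

6


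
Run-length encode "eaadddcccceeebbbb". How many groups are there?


Input: eaadddcccceeebbbb
Scanning for consecutive runs:
  Group 1: 'e' x 1 (positions 0-0)
  Group 2: 'a' x 2 (positions 1-2)
  Group 3: 'd' x 3 (positions 3-5)
  Group 4: 'c' x 4 (positions 6-9)
  Group 5: 'e' x 3 (positions 10-12)
  Group 6: 'b' x 4 (positions 13-16)
Total groups: 6

6


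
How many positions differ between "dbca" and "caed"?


Comparing "dbca" and "caed" position by position:
  Position 0: 'd' vs 'c' => DIFFER
  Position 1: 'b' vs 'a' => DIFFER
  Position 2: 'c' vs 'e' => DIFFER
  Position 3: 'a' vs 'd' => DIFFER
Positions that differ: 4

4


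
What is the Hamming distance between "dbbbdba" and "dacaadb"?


Comparing "dbbbdba" and "dacaadb" position by position:
  Position 0: 'd' vs 'd' => same
  Position 1: 'b' vs 'a' => differ
  Position 2: 'b' vs 'c' => differ
  Position 3: 'b' vs 'a' => differ
  Position 4: 'd' vs 'a' => differ
  Position 5: 'b' vs 'd' => differ
  Position 6: 'a' vs 'b' => differ
Total differences (Hamming distance): 6

6


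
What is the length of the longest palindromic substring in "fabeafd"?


Input: "fabeafd"
Checking substrings for palindromes:
  No multi-char palindromic substrings found
Longest palindromic substring: "f" with length 1

1


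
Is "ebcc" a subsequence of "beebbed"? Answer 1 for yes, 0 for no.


Check if "ebcc" is a subsequence of "beebbed"
Greedy scan:
  Position 0 ('b'): no match needed
  Position 1 ('e'): matches sub[0] = 'e'
  Position 2 ('e'): no match needed
  Position 3 ('b'): matches sub[1] = 'b'
  Position 4 ('b'): no match needed
  Position 5 ('e'): no match needed
  Position 6 ('d'): no match needed
Only matched 2/4 characters => not a subsequence

0


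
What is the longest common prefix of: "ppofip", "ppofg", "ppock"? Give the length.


Words: ppofip, ppofg, ppock
  Position 0: all 'p' => match
  Position 1: all 'p' => match
  Position 2: all 'o' => match
  Position 3: ('f', 'f', 'c') => mismatch, stop
LCP = "ppo" (length 3)

3


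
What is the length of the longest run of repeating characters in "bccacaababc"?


Input: "bccacaababc"
Scanning for longest run:
  Position 1 ('c'): new char, reset run to 1
  Position 2 ('c'): continues run of 'c', length=2
  Position 3 ('a'): new char, reset run to 1
  Position 4 ('c'): new char, reset run to 1
  Position 5 ('a'): new char, reset run to 1
  Position 6 ('a'): continues run of 'a', length=2
  Position 7 ('b'): new char, reset run to 1
  Position 8 ('a'): new char, reset run to 1
  Position 9 ('b'): new char, reset run to 1
  Position 10 ('c'): new char, reset run to 1
Longest run: 'c' with length 2

2


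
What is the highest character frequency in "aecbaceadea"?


Input: aecbaceadea
Character counts:
  'a': 4
  'b': 1
  'c': 2
  'd': 1
  'e': 3
Maximum frequency: 4

4


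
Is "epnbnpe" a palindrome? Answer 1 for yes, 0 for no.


Input: epnbnpe
Reversed: epnbnpe
  Compare pos 0 ('e') with pos 6 ('e'): match
  Compare pos 1 ('p') with pos 5 ('p'): match
  Compare pos 2 ('n') with pos 4 ('n'): match
Result: palindrome

1


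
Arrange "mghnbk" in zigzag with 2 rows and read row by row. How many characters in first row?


Zigzag "mghnbk" into 2 rows:
Placing characters:
  'm' => row 0
  'g' => row 1
  'h' => row 0
  'n' => row 1
  'b' => row 0
  'k' => row 1
Rows:
  Row 0: "mhb"
  Row 1: "gnk"
First row length: 3

3


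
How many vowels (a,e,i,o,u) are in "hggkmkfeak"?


Input: hggkmkfeak
Checking each character:
  'h' at position 0: consonant
  'g' at position 1: consonant
  'g' at position 2: consonant
  'k' at position 3: consonant
  'm' at position 4: consonant
  'k' at position 5: consonant
  'f' at position 6: consonant
  'e' at position 7: vowel (running total: 1)
  'a' at position 8: vowel (running total: 2)
  'k' at position 9: consonant
Total vowels: 2

2


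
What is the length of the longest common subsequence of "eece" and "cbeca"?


LCS of "eece" and "cbeca"
DP table:
           c    b    e    c    a
      0    0    0    0    0    0
  e   0    0    0    1    1    1
  e   0    0    0    1    1    1
  c   0    1    1    1    2    2
  e   0    1    1    2    2    2
LCS length = dp[4][5] = 2

2


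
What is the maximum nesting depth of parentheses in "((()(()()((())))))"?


Input: "((()(()()((())))))"
Tracking depth:
  Position 0 '(': depth becomes 1
  Position 1 '(': depth becomes 2
  Position 2 '(': depth becomes 3
  Position 3 ')': depth becomes 2
  Position 4 '(': depth becomes 3
  Position 5 '(': depth becomes 4
  Position 6 ')': depth becomes 3
  Position 7 '(': depth becomes 4
  Position 8 ')': depth becomes 3
  Position 9 '(': depth becomes 4
  Position 10 '(': depth becomes 5
  Position 11 '(': depth becomes 6
  Position 12 ')': depth becomes 5
  Position 13 ')': depth becomes 4
  Position 14 ')': depth becomes 3
  Position 15 ')': depth becomes 2
  Position 16 ')': depth becomes 1
  Position 17 ')': depth becomes 0
Maximum depth reached: 6

6


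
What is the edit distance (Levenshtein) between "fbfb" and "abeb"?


Computing edit distance: "fbfb" -> "abeb"
DP table:
           a    b    e    b
      0    1    2    3    4
  f   1    1    2    3    4
  b   2    2    1    2    3
  f   3    3    2    2    3
  b   4    4    3    3    2
Edit distance = dp[4][4] = 2

2


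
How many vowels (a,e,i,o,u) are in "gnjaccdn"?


Input: gnjaccdn
Checking each character:
  'g' at position 0: consonant
  'n' at position 1: consonant
  'j' at position 2: consonant
  'a' at position 3: vowel (running total: 1)
  'c' at position 4: consonant
  'c' at position 5: consonant
  'd' at position 6: consonant
  'n' at position 7: consonant
Total vowels: 1

1


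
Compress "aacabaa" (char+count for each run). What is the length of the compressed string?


Input: aacabaa
Runs:
  'a' x 2 => "a2"
  'c' x 1 => "c1"
  'a' x 1 => "a1"
  'b' x 1 => "b1"
  'a' x 2 => "a2"
Compressed: "a2c1a1b1a2"
Compressed length: 10

10


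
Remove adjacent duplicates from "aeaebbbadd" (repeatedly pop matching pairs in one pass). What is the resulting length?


Input: aeaebbbadd
Stack-based adjacent duplicate removal:
  Read 'a': push. Stack: a
  Read 'e': push. Stack: ae
  Read 'a': push. Stack: aea
  Read 'e': push. Stack: aeae
  Read 'b': push. Stack: aeaeb
  Read 'b': matches stack top 'b' => pop. Stack: aeae
  Read 'b': push. Stack: aeaeb
  Read 'a': push. Stack: aeaeba
  Read 'd': push. Stack: aeaebad
  Read 'd': matches stack top 'd' => pop. Stack: aeaeba
Final stack: "aeaeba" (length 6)

6


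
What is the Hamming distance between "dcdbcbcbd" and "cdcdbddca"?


Comparing "dcdbcbcbd" and "cdcdbddca" position by position:
  Position 0: 'd' vs 'c' => differ
  Position 1: 'c' vs 'd' => differ
  Position 2: 'd' vs 'c' => differ
  Position 3: 'b' vs 'd' => differ
  Position 4: 'c' vs 'b' => differ
  Position 5: 'b' vs 'd' => differ
  Position 6: 'c' vs 'd' => differ
  Position 7: 'b' vs 'c' => differ
  Position 8: 'd' vs 'a' => differ
Total differences (Hamming distance): 9

9


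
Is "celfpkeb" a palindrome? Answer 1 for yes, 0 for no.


Input: celfpkeb
Reversed: bekpflec
  Compare pos 0 ('c') with pos 7 ('b'): MISMATCH
  Compare pos 1 ('e') with pos 6 ('e'): match
  Compare pos 2 ('l') with pos 5 ('k'): MISMATCH
  Compare pos 3 ('f') with pos 4 ('p'): MISMATCH
Result: not a palindrome

0


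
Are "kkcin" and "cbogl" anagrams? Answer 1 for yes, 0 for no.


Strings: "kkcin", "cbogl"
Sorted first:  cikkn
Sorted second: bcglo
Differ at position 0: 'c' vs 'b' => not anagrams

0


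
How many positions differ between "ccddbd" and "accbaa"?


Comparing "ccddbd" and "accbaa" position by position:
  Position 0: 'c' vs 'a' => DIFFER
  Position 1: 'c' vs 'c' => same
  Position 2: 'd' vs 'c' => DIFFER
  Position 3: 'd' vs 'b' => DIFFER
  Position 4: 'b' vs 'a' => DIFFER
  Position 5: 'd' vs 'a' => DIFFER
Positions that differ: 5

5


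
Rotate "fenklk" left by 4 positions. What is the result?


Input: "fenklk", rotate left by 4
First 4 characters: "fenk"
Remaining characters: "lk"
Concatenate remaining + first: "lk" + "fenk" = "lkfenk"

lkfenk


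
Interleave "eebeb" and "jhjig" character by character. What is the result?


Interleaving "eebeb" and "jhjig":
  Position 0: 'e' from first, 'j' from second => "ej"
  Position 1: 'e' from first, 'h' from second => "eh"
  Position 2: 'b' from first, 'j' from second => "bj"
  Position 3: 'e' from first, 'i' from second => "ei"
  Position 4: 'b' from first, 'g' from second => "bg"
Result: ejehbjeibg

ejehbjeibg


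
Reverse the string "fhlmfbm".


Input: fhlmfbm
Reading characters right to left:
  Position 6: 'm'
  Position 5: 'b'
  Position 4: 'f'
  Position 3: 'm'
  Position 2: 'l'
  Position 1: 'h'
  Position 0: 'f'
Reversed: mbfmlhf

mbfmlhf


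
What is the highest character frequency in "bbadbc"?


Input: bbadbc
Character counts:
  'a': 1
  'b': 3
  'c': 1
  'd': 1
Maximum frequency: 3

3


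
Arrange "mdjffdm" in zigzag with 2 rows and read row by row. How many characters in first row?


Zigzag "mdjffdm" into 2 rows:
Placing characters:
  'm' => row 0
  'd' => row 1
  'j' => row 0
  'f' => row 1
  'f' => row 0
  'd' => row 1
  'm' => row 0
Rows:
  Row 0: "mjfm"
  Row 1: "dfd"
First row length: 4

4


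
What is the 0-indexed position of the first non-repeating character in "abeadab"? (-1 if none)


Input: abeadab
Character frequencies:
  'a': 3
  'b': 2
  'd': 1
  'e': 1
Scanning left to right for freq == 1:
  Position 0 ('a'): freq=3, skip
  Position 1 ('b'): freq=2, skip
  Position 2 ('e'): unique! => answer = 2

2


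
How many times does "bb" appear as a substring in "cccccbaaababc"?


Searching for "bb" in "cccccbaaababc"
Scanning each position:
  Position 0: "cc" => no
  Position 1: "cc" => no
  Position 2: "cc" => no
  Position 3: "cc" => no
  Position 4: "cb" => no
  Position 5: "ba" => no
  Position 6: "aa" => no
  Position 7: "aa" => no
  Position 8: "ab" => no
  Position 9: "ba" => no
  Position 10: "ab" => no
  Position 11: "bc" => no
Total occurrences: 0

0


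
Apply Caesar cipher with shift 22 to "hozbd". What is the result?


Caesar cipher: shift "hozbd" by 22
  'h' (pos 7) + 22 = pos 3 = 'd'
  'o' (pos 14) + 22 = pos 10 = 'k'
  'z' (pos 25) + 22 = pos 21 = 'v'
  'b' (pos 1) + 22 = pos 23 = 'x'
  'd' (pos 3) + 22 = pos 25 = 'z'
Result: dkvxz

dkvxz


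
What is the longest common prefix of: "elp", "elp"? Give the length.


Words: elp, elp
  Position 0: all 'e' => match
  Position 1: all 'l' => match
  Position 2: all 'p' => match
LCP = "elp" (length 3)

3


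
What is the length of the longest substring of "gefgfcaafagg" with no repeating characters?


Input: "gefgfcaafagg"
Sliding window (track last position of each char):
  Position 0 ('g'): window [0,0] length 1 -- new best
  Position 1 ('e'): window [0,1] length 2 -- new best
  Position 2 ('f'): window [0,2] length 3 -- new best
  Position 3 ('g'): repeat (last at 0), move window start to 1
  Position 3 ('g'): window [1,3] length 3
  Position 4 ('f'): repeat (last at 2), move window start to 3
  Position 4 ('f'): window [3,4] length 2
  Position 5 ('c'): window [3,5] length 3
  Position 6 ('a'): window [3,6] length 4 -- new best
  Position 7 ('a'): repeat (last at 6), move window start to 7
  Position 7 ('a'): window [7,7] length 1
  Position 8 ('f'): window [7,8] length 2
  Position 9 ('a'): repeat (last at 7), move window start to 8
  Position 9 ('a'): window [8,9] length 2
  Position 10 ('g'): window [8,10] length 3
  Position 11 ('g'): repeat (last at 10), move window start to 11
  Position 11 ('g'): window [11,11] length 1
Longest substring with no repeats: "gfca" with length 4

4


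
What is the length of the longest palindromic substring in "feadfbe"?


Input: "feadfbe"
Checking substrings for palindromes:
  No multi-char palindromic substrings found
Longest palindromic substring: "f" with length 1

1


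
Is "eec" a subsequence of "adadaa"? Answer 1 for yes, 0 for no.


Check if "eec" is a subsequence of "adadaa"
Greedy scan:
  Position 0 ('a'): no match needed
  Position 1 ('d'): no match needed
  Position 2 ('a'): no match needed
  Position 3 ('d'): no match needed
  Position 4 ('a'): no match needed
  Position 5 ('a'): no match needed
Only matched 0/3 characters => not a subsequence

0


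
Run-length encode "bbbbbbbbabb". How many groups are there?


Input: bbbbbbbbabb
Scanning for consecutive runs:
  Group 1: 'b' x 8 (positions 0-7)
  Group 2: 'a' x 1 (positions 8-8)
  Group 3: 'b' x 2 (positions 9-10)
Total groups: 3

3


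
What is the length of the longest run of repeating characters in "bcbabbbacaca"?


Input: "bcbabbbacaca"
Scanning for longest run:
  Position 1 ('c'): new char, reset run to 1
  Position 2 ('b'): new char, reset run to 1
  Position 3 ('a'): new char, reset run to 1
  Position 4 ('b'): new char, reset run to 1
  Position 5 ('b'): continues run of 'b', length=2
  Position 6 ('b'): continues run of 'b', length=3
  Position 7 ('a'): new char, reset run to 1
  Position 8 ('c'): new char, reset run to 1
  Position 9 ('a'): new char, reset run to 1
  Position 10 ('c'): new char, reset run to 1
  Position 11 ('a'): new char, reset run to 1
Longest run: 'b' with length 3

3


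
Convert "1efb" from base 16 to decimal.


Input: "1efb" in base 16
Positional expansion:
  Digit '1' (value 1) x 16^3 = 4096
  Digit 'e' (value 14) x 16^2 = 3584
  Digit 'f' (value 15) x 16^1 = 240
  Digit 'b' (value 11) x 16^0 = 11
Sum = 7931

7931


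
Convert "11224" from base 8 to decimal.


Input: "11224" in base 8
Positional expansion:
  Digit '1' (value 1) x 8^4 = 4096
  Digit '1' (value 1) x 8^3 = 512
  Digit '2' (value 2) x 8^2 = 128
  Digit '2' (value 2) x 8^1 = 16
  Digit '4' (value 4) x 8^0 = 4
Sum = 4756

4756


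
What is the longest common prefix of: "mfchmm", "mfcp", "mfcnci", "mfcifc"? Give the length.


Words: mfchmm, mfcp, mfcnci, mfcifc
  Position 0: all 'm' => match
  Position 1: all 'f' => match
  Position 2: all 'c' => match
  Position 3: ('h', 'p', 'n', 'i') => mismatch, stop
LCP = "mfc" (length 3)

3


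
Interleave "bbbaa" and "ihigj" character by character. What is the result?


Interleaving "bbbaa" and "ihigj":
  Position 0: 'b' from first, 'i' from second => "bi"
  Position 1: 'b' from first, 'h' from second => "bh"
  Position 2: 'b' from first, 'i' from second => "bi"
  Position 3: 'a' from first, 'g' from second => "ag"
  Position 4: 'a' from first, 'j' from second => "aj"
Result: bibhbiagaj

bibhbiagaj


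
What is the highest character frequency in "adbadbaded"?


Input: adbadbaded
Character counts:
  'a': 3
  'b': 2
  'd': 4
  'e': 1
Maximum frequency: 4

4


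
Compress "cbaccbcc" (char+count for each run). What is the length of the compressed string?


Input: cbaccbcc
Runs:
  'c' x 1 => "c1"
  'b' x 1 => "b1"
  'a' x 1 => "a1"
  'c' x 2 => "c2"
  'b' x 1 => "b1"
  'c' x 2 => "c2"
Compressed: "c1b1a1c2b1c2"
Compressed length: 12

12


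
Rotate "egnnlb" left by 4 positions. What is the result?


Input: "egnnlb", rotate left by 4
First 4 characters: "egnn"
Remaining characters: "lb"
Concatenate remaining + first: "lb" + "egnn" = "lbegnn"

lbegnn


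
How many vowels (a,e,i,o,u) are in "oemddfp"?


Input: oemddfp
Checking each character:
  'o' at position 0: vowel (running total: 1)
  'e' at position 1: vowel (running total: 2)
  'm' at position 2: consonant
  'd' at position 3: consonant
  'd' at position 4: consonant
  'f' at position 5: consonant
  'p' at position 6: consonant
Total vowels: 2

2


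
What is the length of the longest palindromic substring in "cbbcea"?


Input: "cbbcea"
Checking substrings for palindromes:
  [0:4] "cbbc" (len 4) => palindrome
  [1:3] "bb" (len 2) => palindrome
Longest palindromic substring: "cbbc" with length 4

4


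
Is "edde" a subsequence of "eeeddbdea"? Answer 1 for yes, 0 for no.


Check if "edde" is a subsequence of "eeeddbdea"
Greedy scan:
  Position 0 ('e'): matches sub[0] = 'e'
  Position 1 ('e'): no match needed
  Position 2 ('e'): no match needed
  Position 3 ('d'): matches sub[1] = 'd'
  Position 4 ('d'): matches sub[2] = 'd'
  Position 5 ('b'): no match needed
  Position 6 ('d'): no match needed
  Position 7 ('e'): matches sub[3] = 'e'
  Position 8 ('a'): no match needed
All 4 characters matched => is a subsequence

1


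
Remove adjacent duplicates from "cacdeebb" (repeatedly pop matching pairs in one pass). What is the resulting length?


Input: cacdeebb
Stack-based adjacent duplicate removal:
  Read 'c': push. Stack: c
  Read 'a': push. Stack: ca
  Read 'c': push. Stack: cac
  Read 'd': push. Stack: cacd
  Read 'e': push. Stack: cacde
  Read 'e': matches stack top 'e' => pop. Stack: cacd
  Read 'b': push. Stack: cacdb
  Read 'b': matches stack top 'b' => pop. Stack: cacd
Final stack: "cacd" (length 4)

4


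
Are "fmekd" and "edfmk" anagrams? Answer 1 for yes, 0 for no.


Strings: "fmekd", "edfmk"
Sorted first:  defkm
Sorted second: defkm
Sorted forms match => anagrams

1


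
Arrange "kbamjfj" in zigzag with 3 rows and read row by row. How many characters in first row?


Zigzag "kbamjfj" into 3 rows:
Placing characters:
  'k' => row 0
  'b' => row 1
  'a' => row 2
  'm' => row 1
  'j' => row 0
  'f' => row 1
  'j' => row 2
Rows:
  Row 0: "kj"
  Row 1: "bmf"
  Row 2: "aj"
First row length: 2

2


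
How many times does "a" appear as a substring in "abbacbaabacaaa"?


Searching for "a" in "abbacbaabacaaa"
Scanning each position:
  Position 0: "a" => MATCH
  Position 1: "b" => no
  Position 2: "b" => no
  Position 3: "a" => MATCH
  Position 4: "c" => no
  Position 5: "b" => no
  Position 6: "a" => MATCH
  Position 7: "a" => MATCH
  Position 8: "b" => no
  Position 9: "a" => MATCH
  Position 10: "c" => no
  Position 11: "a" => MATCH
  Position 12: "a" => MATCH
  Position 13: "a" => MATCH
Total occurrences: 8

8


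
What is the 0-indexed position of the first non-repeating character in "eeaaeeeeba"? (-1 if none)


Input: eeaaeeeeba
Character frequencies:
  'a': 3
  'b': 1
  'e': 6
Scanning left to right for freq == 1:
  Position 0 ('e'): freq=6, skip
  Position 1 ('e'): freq=6, skip
  Position 2 ('a'): freq=3, skip
  Position 3 ('a'): freq=3, skip
  Position 4 ('e'): freq=6, skip
  Position 5 ('e'): freq=6, skip
  Position 6 ('e'): freq=6, skip
  Position 7 ('e'): freq=6, skip
  Position 8 ('b'): unique! => answer = 8

8


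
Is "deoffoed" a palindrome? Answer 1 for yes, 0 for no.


Input: deoffoed
Reversed: deoffoed
  Compare pos 0 ('d') with pos 7 ('d'): match
  Compare pos 1 ('e') with pos 6 ('e'): match
  Compare pos 2 ('o') with pos 5 ('o'): match
  Compare pos 3 ('f') with pos 4 ('f'): match
Result: palindrome

1


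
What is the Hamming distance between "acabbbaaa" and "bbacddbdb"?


Comparing "acabbbaaa" and "bbacddbdb" position by position:
  Position 0: 'a' vs 'b' => differ
  Position 1: 'c' vs 'b' => differ
  Position 2: 'a' vs 'a' => same
  Position 3: 'b' vs 'c' => differ
  Position 4: 'b' vs 'd' => differ
  Position 5: 'b' vs 'd' => differ
  Position 6: 'a' vs 'b' => differ
  Position 7: 'a' vs 'd' => differ
  Position 8: 'a' vs 'b' => differ
Total differences (Hamming distance): 8

8


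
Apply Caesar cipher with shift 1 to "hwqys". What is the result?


Caesar cipher: shift "hwqys" by 1
  'h' (pos 7) + 1 = pos 8 = 'i'
  'w' (pos 22) + 1 = pos 23 = 'x'
  'q' (pos 16) + 1 = pos 17 = 'r'
  'y' (pos 24) + 1 = pos 25 = 'z'
  's' (pos 18) + 1 = pos 19 = 't'
Result: ixrzt

ixrzt


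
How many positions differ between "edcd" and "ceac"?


Comparing "edcd" and "ceac" position by position:
  Position 0: 'e' vs 'c' => DIFFER
  Position 1: 'd' vs 'e' => DIFFER
  Position 2: 'c' vs 'a' => DIFFER
  Position 3: 'd' vs 'c' => DIFFER
Positions that differ: 4

4


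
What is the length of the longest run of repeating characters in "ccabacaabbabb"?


Input: "ccabacaabbabb"
Scanning for longest run:
  Position 1 ('c'): continues run of 'c', length=2
  Position 2 ('a'): new char, reset run to 1
  Position 3 ('b'): new char, reset run to 1
  Position 4 ('a'): new char, reset run to 1
  Position 5 ('c'): new char, reset run to 1
  Position 6 ('a'): new char, reset run to 1
  Position 7 ('a'): continues run of 'a', length=2
  Position 8 ('b'): new char, reset run to 1
  Position 9 ('b'): continues run of 'b', length=2
  Position 10 ('a'): new char, reset run to 1
  Position 11 ('b'): new char, reset run to 1
  Position 12 ('b'): continues run of 'b', length=2
Longest run: 'c' with length 2

2
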